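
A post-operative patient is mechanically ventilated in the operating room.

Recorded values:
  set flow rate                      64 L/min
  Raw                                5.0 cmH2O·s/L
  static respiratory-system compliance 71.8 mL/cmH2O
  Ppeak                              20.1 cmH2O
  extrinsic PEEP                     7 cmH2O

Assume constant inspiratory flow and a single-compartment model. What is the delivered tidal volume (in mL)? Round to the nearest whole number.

Flow: 64 L/min ÷ 60 = 1.0667 L/s.
Equation of motion (constant flow): PIP = Vt/C + R·V̇ + PEEP.
Vt/C = PIP − R·V̇ − PEEP = 20.1 − 5.334 − 7 = 7.766 cmH2O.
Vt = C × 7.766 = 71.8 × 7.766 = 557.6 mL.

558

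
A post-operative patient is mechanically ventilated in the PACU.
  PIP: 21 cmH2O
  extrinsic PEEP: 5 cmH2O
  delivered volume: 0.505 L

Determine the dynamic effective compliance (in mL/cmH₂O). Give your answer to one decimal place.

31.6

Dynamic compliance = Vt / (PIP − PEEP) = 505 / (21 − 5) = 505 / 16.0 = 31.563 mL/cmH2O.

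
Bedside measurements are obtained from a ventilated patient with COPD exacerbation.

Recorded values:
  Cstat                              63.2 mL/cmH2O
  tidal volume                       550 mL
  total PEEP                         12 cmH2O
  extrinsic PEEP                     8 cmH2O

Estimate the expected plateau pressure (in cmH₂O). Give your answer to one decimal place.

End-expiratory occlusion gives total PEEP = 12 cmH2O (intrinsic PEEP = 12 − 8 = 4). Use total PEEP for the elastic gradient.
Pplat = PEEPtotal + Vt / Cstat = 12 + 550 / 63.2 = 12 + 8.703 = 20.703 cmH2O.

20.7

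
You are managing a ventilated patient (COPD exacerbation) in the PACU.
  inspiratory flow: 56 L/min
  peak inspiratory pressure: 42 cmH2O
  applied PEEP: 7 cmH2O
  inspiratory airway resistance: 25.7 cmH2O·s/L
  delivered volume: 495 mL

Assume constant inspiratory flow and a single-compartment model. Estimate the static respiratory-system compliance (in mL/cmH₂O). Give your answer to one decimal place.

44.9

Flow: 56 L/min ÷ 60 = 0.9333 L/s.
Equation of motion (constant flow): PIP = Vt/C + R·V̇ + PEEP.
Vt/C = PIP − R·V̇ − PEEP = 42 − 25.7×0.9333 − 7 = 42 − 23.986 − 7 = 11.014 cmH2O.
C = Vt / 11.014 = 495 / 11.014 = 44.943 mL/cmH2O.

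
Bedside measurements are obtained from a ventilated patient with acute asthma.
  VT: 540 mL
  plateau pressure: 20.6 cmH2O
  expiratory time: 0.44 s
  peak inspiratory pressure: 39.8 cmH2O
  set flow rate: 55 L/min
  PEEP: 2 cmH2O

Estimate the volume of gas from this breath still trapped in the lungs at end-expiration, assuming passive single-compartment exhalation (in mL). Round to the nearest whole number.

262

Flow: 55 L/min ÷ 60 = 0.9167 L/s.
R = (PIP − Pplat)/V̇ = (39.8 − 20.6) / 0.9167 = 19.2/0.9167 = 20.945 cmH2O·s/L.
C = Vt/(Pplat − PEEP) = 540.0 / (20.6 − 2) = 540.0/18.6 = 29.032 mL/cmH2O.
τ = R × C = 20.945 × 0.02903 L/cmH2O = 0.608 s.
Fraction remaining = e^(−Te/τ) = e^(−0.44/0.608) = 0.485.
Trapped volume = 540.0 × 0.485 = 261.9 mL.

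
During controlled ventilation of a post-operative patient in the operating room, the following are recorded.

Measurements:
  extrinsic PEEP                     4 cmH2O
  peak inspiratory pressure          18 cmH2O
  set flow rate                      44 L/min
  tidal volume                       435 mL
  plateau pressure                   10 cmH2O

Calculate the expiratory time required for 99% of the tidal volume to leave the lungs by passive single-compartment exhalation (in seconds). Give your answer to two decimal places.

3.64

Flow: 44 L/min ÷ 60 = 0.7333 L/s.
R = (PIP − Pplat)/V̇ = (18 − 10) / 0.7333 = 8.0/0.7333 = 10.91 cmH2O·s/L.
C = Vt/(Pplat − PEEP) = 435.0 / (10 − 4) = 435.0/6.0 = 72.5 mL/cmH2O.
τ = R × C = 10.91 × 0.0725 L/cmH2O = 0.791 s.
t = −τ·ln(1 − 0.99) = −0.791·ln(0.01) = 3.643 s.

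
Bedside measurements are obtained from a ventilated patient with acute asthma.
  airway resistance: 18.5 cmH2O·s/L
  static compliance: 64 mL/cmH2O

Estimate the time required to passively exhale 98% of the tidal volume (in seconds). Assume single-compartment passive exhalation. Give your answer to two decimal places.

4.63

τ = R × C = 18.5 × 64 mL/cmH2O = 18.5 × 0.064 L/cmH2O = 1.184 s.
Exhaled fraction f = 1 − e^(−t/τ) → t = −τ·ln(1 − f) = −1.184·ln(0.02) = 4.632 s.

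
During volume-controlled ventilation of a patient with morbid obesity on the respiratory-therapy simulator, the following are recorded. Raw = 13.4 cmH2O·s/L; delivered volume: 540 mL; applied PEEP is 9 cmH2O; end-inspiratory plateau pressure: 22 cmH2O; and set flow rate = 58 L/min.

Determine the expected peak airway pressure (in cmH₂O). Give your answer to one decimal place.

35.0

Flow: 58 L/min ÷ 60 = 0.9667 L/s.
PIP = Pplat + Raw × flow = 22 + 13.4 × 0.9667 = 22 + 12.954 = 34.954 cmH2O.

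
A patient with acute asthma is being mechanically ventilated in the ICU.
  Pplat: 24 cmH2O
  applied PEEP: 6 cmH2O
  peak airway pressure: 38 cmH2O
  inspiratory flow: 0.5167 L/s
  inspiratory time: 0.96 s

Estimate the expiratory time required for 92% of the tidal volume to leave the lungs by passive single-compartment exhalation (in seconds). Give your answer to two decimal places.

Vt = flow × Ti = 0.5167 L/s × 0.96 s × 1000 mL/L = 496.03 mL.
R = (PIP − Pplat)/V̇ = (38 − 24) / 0.5167 = 14.0/0.5167 = 27.095 cmH2O·s/L.
C = Vt/(Pplat − PEEP) = 496.03 / (24 − 6) = 496.03/18.0 = 27.557 mL/cmH2O.
τ = R × C = 27.095 × 0.02756 L/cmH2O = 0.7467 s.
t = −τ·ln(1 − 0.92) = −0.7467·ln(0.08) = 1.886 s.

1.89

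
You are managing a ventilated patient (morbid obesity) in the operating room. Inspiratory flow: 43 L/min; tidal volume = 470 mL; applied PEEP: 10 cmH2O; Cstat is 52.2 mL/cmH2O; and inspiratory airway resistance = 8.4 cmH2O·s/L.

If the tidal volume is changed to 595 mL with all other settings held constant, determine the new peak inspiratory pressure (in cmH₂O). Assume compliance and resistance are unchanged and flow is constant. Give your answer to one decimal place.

Flow: 43 L/min ÷ 60 = 0.7167 L/s.
PIP = Vt/C + R·V̇ + PEEP (constant-flow equation of motion).
Only the elastic term changes: ΔPIP = ΔVt / C = (595 − 470) / 52.2 = 2.395 cmH2O.
Original PIP = 470/52.2 + 8.4×0.7167 + 10 = 25.024 cmH2O; new PIP = 25.024 + (2.395) = 27.419 cmH2O.

27.4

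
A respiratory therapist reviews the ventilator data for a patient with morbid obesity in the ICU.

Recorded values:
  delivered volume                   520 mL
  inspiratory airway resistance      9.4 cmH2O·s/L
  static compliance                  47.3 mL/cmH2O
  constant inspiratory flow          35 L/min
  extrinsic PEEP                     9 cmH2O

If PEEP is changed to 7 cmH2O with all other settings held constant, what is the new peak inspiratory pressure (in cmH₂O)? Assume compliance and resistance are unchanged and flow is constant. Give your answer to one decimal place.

Flow: 35 L/min ÷ 60 = 0.5833 L/s.
PIP = Vt/C + R·V̇ + PEEP (constant-flow equation of motion).
Only the baseline term changes: ΔPIP = ΔPEEP = 7 − 9 = -2.0 cmH2O.
Original PIP = 520/47.3 + 9.4×0.5833 + 9 = 25.477 cmH2O; new PIP = 25.477 + (-2.0) = 23.477 cmH2O.

23.5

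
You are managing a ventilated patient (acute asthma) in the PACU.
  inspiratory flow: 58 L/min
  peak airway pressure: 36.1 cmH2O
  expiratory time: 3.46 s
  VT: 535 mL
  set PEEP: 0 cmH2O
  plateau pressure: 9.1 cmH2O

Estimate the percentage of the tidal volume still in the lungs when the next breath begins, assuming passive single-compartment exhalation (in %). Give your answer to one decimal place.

Flow: 58 L/min ÷ 60 = 0.9667 L/s.
R = (PIP − Pplat)/V̇ = (36.1 − 9.1) / 0.9667 = 27.0/0.9667 = 27.93 cmH2O·s/L.
C = Vt/(Pplat − PEEP) = 535.0 / (9.1 − 0) = 535.0/9.1 = 58.791 mL/cmH2O.
τ = R × C = 27.93 × 0.05879 L/cmH2O = 1.642 s.
Fraction remaining at end-expiration = e^(−Te/τ) = e^(−3.46/1.642) = 0.1216 → 12.16%.

12.2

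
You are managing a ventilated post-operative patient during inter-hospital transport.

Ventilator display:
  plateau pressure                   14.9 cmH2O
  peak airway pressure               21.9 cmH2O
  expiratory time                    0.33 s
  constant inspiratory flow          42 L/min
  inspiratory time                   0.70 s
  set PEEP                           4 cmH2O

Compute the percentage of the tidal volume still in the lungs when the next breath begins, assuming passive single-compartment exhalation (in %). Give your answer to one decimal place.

48.0

Flow: 42 L/min ÷ 60 = 0.7 L/s.
Vt = flow × Ti = 0.7 L/s × 0.70 s × 1000 mL/L = 490.0 mL.
R = (PIP − Pplat)/V̇ = (21.9 − 14.9) / 0.7 = 7.0/0.7 = 10.0 cmH2O·s/L.
C = Vt/(Pplat − PEEP) = 490.0 / (14.9 − 4) = 490.0/10.9 = 44.954 mL/cmH2O.
τ = R × C = 10.0 × 0.04495 L/cmH2O = 0.4495 s.
Fraction remaining at end-expiration = e^(−Te/τ) = e^(−0.33/0.4495) = 0.4799 → 47.99%.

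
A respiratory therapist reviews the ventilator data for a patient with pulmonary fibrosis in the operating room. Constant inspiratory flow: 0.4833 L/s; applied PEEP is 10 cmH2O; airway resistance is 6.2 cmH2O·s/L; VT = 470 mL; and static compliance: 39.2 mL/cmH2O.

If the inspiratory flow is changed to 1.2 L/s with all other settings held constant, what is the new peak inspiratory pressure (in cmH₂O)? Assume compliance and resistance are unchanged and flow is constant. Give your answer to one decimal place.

29.4

PIP = Vt/C + R·V̇ + PEEP (constant-flow equation of motion).
Only the resistive term changes: ΔPIP = R × ΔV̇ = 6.2 × (1.2 − 0.4833) = 6.2 × 0.7167 = 4.444 cmH2O.
Original PIP = 470/39.2 + 6.2×0.4833 + 10 = 24.986 cmH2O; new PIP = 24.986 + (4.444) = 29.43 cmH2O.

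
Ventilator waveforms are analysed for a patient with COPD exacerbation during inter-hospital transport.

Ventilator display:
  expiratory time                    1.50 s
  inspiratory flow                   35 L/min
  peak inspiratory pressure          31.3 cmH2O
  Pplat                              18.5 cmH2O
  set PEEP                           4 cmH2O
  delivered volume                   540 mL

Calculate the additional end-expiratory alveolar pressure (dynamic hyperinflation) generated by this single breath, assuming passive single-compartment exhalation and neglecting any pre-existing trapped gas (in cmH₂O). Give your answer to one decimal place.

Flow: 35 L/min ÷ 60 = 0.5833 L/s.
R = (PIP − Pplat)/V̇ = (31.3 − 18.5) / 0.5833 = 12.8/0.5833 = 21.944 cmH2O·s/L.
C = Vt/(Pplat − PEEP) = 540.0 / (18.5 − 4) = 540.0/14.5 = 37.241 mL/cmH2O.
τ = R × C = 21.944 × 0.03724 L/cmH2O = 0.8172 s.
Fraction remaining = e^(−Te/τ) = e^(−1.50/0.8172) = 0.1595; trapped volume = 540.0 × 0.1595 = 86.13 mL.
Additional alveolar pressure from trapping ≈ V_trapped / C = 86.13 / 37.241 = 2.313 cmH2O.

2.3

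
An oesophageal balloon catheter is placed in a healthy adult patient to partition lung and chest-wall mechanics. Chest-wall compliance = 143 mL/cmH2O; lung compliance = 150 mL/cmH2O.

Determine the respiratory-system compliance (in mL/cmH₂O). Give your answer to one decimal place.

73.2

Lung and chest wall are elastances in series: 1/Crs = 1/CL + 1/Ccw.
1/Crs = 1/150 + 1/143 = 0.01366.
Crs = 73.206 mL/cmH2O.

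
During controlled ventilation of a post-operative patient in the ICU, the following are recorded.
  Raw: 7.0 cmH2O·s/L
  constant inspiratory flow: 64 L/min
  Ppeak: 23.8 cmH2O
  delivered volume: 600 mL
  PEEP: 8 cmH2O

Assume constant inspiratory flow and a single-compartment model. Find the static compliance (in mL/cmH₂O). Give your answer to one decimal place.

Flow: 64 L/min ÷ 60 = 1.0667 L/s.
Equation of motion (constant flow): PIP = Vt/C + R·V̇ + PEEP.
Vt/C = PIP − R·V̇ − PEEP = 23.8 − 7.0×1.0667 − 8 = 23.8 − 7.467 − 8 = 8.333 cmH2O.
C = Vt / 8.333 = 600 / 8.333 = 72.003 mL/cmH2O.

72.0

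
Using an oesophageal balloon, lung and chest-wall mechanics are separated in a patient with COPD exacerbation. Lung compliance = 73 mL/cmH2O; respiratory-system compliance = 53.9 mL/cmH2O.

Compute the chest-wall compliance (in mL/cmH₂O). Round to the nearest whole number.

206

1/Ccw = 1/Crs − 1/CL.
1/Ccw = 1/53.9 − 1/73 = 0.004854.
Ccw = 206.02 mL/cmH2O.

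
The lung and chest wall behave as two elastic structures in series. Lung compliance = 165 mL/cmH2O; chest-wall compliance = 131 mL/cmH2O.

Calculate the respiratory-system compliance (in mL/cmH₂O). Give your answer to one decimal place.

73.0

Lung and chest wall are elastances in series: 1/Crs = 1/CL + 1/Ccw.
1/Crs = 1/165 + 1/131 = 0.01369.
Crs = 73.046 mL/cmH2O.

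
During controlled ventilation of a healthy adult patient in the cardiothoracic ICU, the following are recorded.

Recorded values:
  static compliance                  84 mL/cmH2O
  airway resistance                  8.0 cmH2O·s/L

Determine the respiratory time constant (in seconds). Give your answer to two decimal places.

τ = R × C = 8.0 × 84 mL/cmH2O = 8.0 × 0.084 L/cmH2O = 0.672 s.

0.67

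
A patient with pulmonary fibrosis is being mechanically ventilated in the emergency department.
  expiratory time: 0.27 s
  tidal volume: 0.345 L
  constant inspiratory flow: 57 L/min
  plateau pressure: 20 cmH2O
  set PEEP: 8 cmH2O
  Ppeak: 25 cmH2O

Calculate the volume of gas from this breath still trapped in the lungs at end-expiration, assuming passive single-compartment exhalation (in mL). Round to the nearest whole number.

Flow: 57 L/min ÷ 60 = 0.95 L/s.
R = (PIP − Pplat)/V̇ = (25 − 20) / 0.95 = 5.0/0.95 = 5.263 cmH2O·s/L.
C = Vt/(Pplat − PEEP) = 345.0 / (20 − 8) = 345.0/12.0 = 28.75 mL/cmH2O.
τ = R × C = 5.263 × 0.02875 L/cmH2O = 0.1513 s.
Fraction remaining = e^(−Te/τ) = e^(−0.27/0.1513) = 0.1679.
Trapped volume = 345.0 × 0.1679 = 57.926 mL.

58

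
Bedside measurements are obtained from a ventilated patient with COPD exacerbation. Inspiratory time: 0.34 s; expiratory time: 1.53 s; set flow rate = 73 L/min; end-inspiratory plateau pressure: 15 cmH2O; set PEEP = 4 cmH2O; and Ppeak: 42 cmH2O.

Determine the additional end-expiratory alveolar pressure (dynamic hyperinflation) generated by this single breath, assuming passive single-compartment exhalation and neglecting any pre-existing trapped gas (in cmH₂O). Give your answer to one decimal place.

Flow: 73 L/min ÷ 60 = 1.2167 L/s.
Vt = flow × Ti = 1.2167 L/s × 0.34 s × 1000 mL/L = 413.68 mL.
R = (PIP − Pplat)/V̇ = (42 − 15) / 1.2167 = 27.0/1.2167 = 22.191 cmH2O·s/L.
C = Vt/(Pplat − PEEP) = 413.68 / (15 − 4) = 413.68/11.0 = 37.607 mL/cmH2O.
τ = R × C = 22.191 × 0.03761 L/cmH2O = 0.8346 s.
Fraction remaining = e^(−Te/τ) = e^(−1.53/0.8346) = 0.1599; trapped volume = 413.68 × 0.1599 = 66.147 mL.
Additional alveolar pressure from trapping ≈ V_trapped / C = 66.147 / 37.607 = 1.759 cmH2O.

1.8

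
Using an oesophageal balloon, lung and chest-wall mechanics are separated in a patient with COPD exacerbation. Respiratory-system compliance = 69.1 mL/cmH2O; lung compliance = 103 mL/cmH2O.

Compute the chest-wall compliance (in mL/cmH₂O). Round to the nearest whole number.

1/Ccw = 1/Crs − 1/CL.
1/Ccw = 1/69.1 − 1/103 = 0.004763.
Ccw = 209.95 mL/cmH2O.

210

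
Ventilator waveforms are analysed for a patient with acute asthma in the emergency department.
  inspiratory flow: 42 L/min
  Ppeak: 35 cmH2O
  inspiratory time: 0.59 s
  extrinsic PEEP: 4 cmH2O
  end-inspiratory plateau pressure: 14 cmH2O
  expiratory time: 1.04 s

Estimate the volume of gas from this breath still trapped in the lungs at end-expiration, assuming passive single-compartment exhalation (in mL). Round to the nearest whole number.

Flow: 42 L/min ÷ 60 = 0.7 L/s.
Vt = flow × Ti = 0.7 L/s × 0.59 s × 1000 mL/L = 413.0 mL.
R = (PIP − Pplat)/V̇ = (35 − 14) / 0.7 = 21.0/0.7 = 30.0 cmH2O·s/L.
C = Vt/(Pplat − PEEP) = 413.0 / (14 − 4) = 413.0/10.0 = 41.3 mL/cmH2O.
τ = R × C = 30.0 × 0.0413 L/cmH2O = 1.239 s.
Fraction remaining = e^(−Te/τ) = e^(−1.04/1.239) = 0.432.
Trapped volume = 413.0 × 0.432 = 178.42 mL.

178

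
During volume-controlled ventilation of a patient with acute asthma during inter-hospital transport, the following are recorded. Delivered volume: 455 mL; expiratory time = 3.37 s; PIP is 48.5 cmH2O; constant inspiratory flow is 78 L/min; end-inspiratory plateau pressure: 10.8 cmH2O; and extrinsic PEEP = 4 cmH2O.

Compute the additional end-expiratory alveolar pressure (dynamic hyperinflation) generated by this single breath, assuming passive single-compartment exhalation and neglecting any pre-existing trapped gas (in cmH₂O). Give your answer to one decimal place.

1.2

Flow: 78 L/min ÷ 60 = 1.3 L/s.
R = (PIP − Pplat)/V̇ = (48.5 − 10.8) / 1.3 = 37.7/1.3 = 29.0 cmH2O·s/L.
C = Vt/(Pplat − PEEP) = 455.0 / (10.8 − 4) = 455.0/6.8 = 66.912 mL/cmH2O.
τ = R × C = 29.0 × 0.06691 L/cmH2O = 1.94 s.
Fraction remaining = e^(−Te/τ) = e^(−3.37/1.94) = 0.176; trapped volume = 455.0 × 0.176 = 80.08 mL.
Additional alveolar pressure from trapping ≈ V_trapped / C = 80.08 / 66.912 = 1.197 cmH2O.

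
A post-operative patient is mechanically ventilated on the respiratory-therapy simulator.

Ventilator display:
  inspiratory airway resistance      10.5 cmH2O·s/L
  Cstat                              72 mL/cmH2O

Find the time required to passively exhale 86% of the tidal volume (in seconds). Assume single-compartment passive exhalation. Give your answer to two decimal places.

τ = R × C = 10.5 × 72 mL/cmH2O = 10.5 × 0.072 L/cmH2O = 0.756 s.
Exhaled fraction f = 1 − e^(−t/τ) → t = −τ·ln(1 − f) = −0.756·ln(0.14) = 1.486 s.

1.49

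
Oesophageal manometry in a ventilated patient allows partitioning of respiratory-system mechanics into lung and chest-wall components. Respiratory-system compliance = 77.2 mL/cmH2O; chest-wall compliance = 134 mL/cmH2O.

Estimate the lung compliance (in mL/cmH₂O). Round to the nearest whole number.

1/CL = 1/Crs − 1/Ccw.
1/CL = 1/77.2 − 1/134 = 0.005491.
CL = 182.12 mL/cmH2O.

182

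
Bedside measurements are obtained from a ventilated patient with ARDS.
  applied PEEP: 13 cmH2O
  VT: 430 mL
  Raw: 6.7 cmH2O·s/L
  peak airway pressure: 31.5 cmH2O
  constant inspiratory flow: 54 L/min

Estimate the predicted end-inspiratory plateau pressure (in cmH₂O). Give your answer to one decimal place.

Flow: 54 L/min ÷ 60 = 0.9 L/s.
Pplat = PIP − Raw × flow = 31.5 − 6.7 × 0.9 = 31.5 − 6.03 = 25.47 cmH2O.

25.5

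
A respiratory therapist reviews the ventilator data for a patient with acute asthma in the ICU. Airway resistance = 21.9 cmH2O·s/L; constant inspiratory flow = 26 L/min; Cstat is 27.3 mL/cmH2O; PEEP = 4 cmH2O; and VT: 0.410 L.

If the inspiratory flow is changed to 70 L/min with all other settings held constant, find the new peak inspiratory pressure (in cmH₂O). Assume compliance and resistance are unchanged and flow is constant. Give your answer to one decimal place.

44.6

Flow: 26 L/min ÷ 60 = 0.4333 L/s.
New flow: 70 L/min ÷ 60 = 1.1667 L/s.
PIP = Vt/C + R·V̇ + PEEP (constant-flow equation of motion).
Only the resistive term changes: ΔPIP = R × ΔV̇ = 21.9 × (1.1667 − 0.4333) = 21.9 × 0.7334 = 16.061 cmH2O.
Original PIP = 410/27.3 + 21.9×0.4333 + 4 = 28.508 cmH2O; new PIP = 28.508 + (16.061) = 44.569 cmH2O.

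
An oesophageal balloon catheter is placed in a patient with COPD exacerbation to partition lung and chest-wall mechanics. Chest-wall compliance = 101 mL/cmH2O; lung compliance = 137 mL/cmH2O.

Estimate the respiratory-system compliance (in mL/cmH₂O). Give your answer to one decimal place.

Lung and chest wall are elastances in series: 1/Crs = 1/CL + 1/Ccw.
1/Crs = 1/137 + 1/101 = 0.0172.
Crs = 58.14 mL/cmH2O.

58.1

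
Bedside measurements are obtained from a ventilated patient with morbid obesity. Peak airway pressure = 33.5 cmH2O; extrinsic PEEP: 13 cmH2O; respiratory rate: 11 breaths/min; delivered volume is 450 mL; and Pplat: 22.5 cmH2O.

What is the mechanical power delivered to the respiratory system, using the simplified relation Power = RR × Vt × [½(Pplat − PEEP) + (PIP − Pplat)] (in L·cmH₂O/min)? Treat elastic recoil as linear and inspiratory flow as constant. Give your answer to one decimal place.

Per-breath work = Vt × [½(Pplat−PEEP) + (PIP−Pplat)] = 0.450 × [0.5×9.5 + 11.0] = 0.450 × 15.75 = 7.088 L·cmH2O.
Power = 11 × 7.088 = 77.968 L·cmH2O/min.

78.0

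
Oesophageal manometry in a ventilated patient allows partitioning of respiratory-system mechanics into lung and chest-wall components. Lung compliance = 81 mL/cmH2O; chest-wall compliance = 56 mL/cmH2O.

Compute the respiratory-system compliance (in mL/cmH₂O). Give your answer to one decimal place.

33.1

Lung and chest wall are elastances in series: 1/Crs = 1/CL + 1/Ccw.
1/Crs = 1/81 + 1/56 = 0.0302.
Crs = 33.113 mL/cmH2O.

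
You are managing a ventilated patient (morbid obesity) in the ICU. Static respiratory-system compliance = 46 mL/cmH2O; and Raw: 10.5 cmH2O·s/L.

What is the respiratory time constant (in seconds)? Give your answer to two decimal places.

τ = R × C = 10.5 × 46 mL/cmH2O = 10.5 × 0.046 L/cmH2O = 0.483 s.

0.48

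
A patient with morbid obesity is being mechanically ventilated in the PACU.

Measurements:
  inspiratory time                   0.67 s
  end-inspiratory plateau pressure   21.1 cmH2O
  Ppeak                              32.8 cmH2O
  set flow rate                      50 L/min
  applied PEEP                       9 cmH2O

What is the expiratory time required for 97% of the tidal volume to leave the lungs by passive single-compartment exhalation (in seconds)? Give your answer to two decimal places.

Flow: 50 L/min ÷ 60 = 0.8333 L/s.
Vt = flow × Ti = 0.8333 L/s × 0.67 s × 1000 mL/L = 558.31 mL.
R = (PIP − Pplat)/V̇ = (32.8 − 21.1) / 0.8333 = 11.7/0.8333 = 14.041 cmH2O·s/L.
C = Vt/(Pplat − PEEP) = 558.31 / (21.1 − 9) = 558.31/12.1 = 46.141 mL/cmH2O.
τ = R × C = 14.041 × 0.04614 L/cmH2O = 0.6479 s.
t = −τ·ln(1 − 0.97) = −0.6479·ln(0.03) = 2.272 s.

2.27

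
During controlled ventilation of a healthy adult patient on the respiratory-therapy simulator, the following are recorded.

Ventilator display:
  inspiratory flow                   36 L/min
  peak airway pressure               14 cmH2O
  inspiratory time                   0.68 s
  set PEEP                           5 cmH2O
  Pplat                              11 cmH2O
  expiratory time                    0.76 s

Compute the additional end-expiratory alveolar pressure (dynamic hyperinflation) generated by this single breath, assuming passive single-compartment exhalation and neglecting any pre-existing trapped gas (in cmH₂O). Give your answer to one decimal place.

Flow: 36 L/min ÷ 60 = 0.6 L/s.
Vt = flow × Ti = 0.6 L/s × 0.68 s × 1000 mL/L = 408.0 mL.
R = (PIP − Pplat)/V̇ = (14 − 11) / 0.6 = 3.0/0.6 = 5.0 cmH2O·s/L.
C = Vt/(Pplat − PEEP) = 408.0 / (11 − 5) = 408.0/6.0 = 68.0 mL/cmH2O.
τ = R × C = 5.0 × 0.068 L/cmH2O = 0.34 s.
Fraction remaining = e^(−Te/τ) = e^(−0.76/0.34) = 0.107; trapped volume = 408.0 × 0.107 = 43.656 mL.
Additional alveolar pressure from trapping ≈ V_trapped / C = 43.656 / 68.0 = 0.642 cmH2O.

0.6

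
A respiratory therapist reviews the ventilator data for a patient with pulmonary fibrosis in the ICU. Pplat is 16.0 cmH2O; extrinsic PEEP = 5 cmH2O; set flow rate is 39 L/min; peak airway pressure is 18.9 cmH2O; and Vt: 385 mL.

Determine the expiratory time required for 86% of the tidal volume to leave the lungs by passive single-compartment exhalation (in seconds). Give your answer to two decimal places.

Flow: 39 L/min ÷ 60 = 0.65 L/s.
R = (PIP − Pplat)/V̇ = (18.9 − 16.0) / 0.65 = 2.9/0.65 = 4.462 cmH2O·s/L.
C = Vt/(Pplat − PEEP) = 385.0 / (16.0 − 5) = 385.0/11.0 = 35.0 mL/cmH2O.
τ = R × C = 4.462 × 0.035 L/cmH2O = 0.1562 s.
t = −τ·ln(1 − 0.86) = −0.1562·ln(0.14) = 0.3071 s.

0.31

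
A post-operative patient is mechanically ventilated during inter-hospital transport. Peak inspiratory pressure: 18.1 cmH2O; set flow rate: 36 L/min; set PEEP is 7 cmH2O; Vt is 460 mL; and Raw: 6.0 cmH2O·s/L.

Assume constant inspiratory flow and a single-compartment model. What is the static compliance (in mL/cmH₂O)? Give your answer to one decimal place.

Flow: 36 L/min ÷ 60 = 0.6 L/s.
Equation of motion (constant flow): PIP = Vt/C + R·V̇ + PEEP.
Vt/C = PIP − R·V̇ − PEEP = 18.1 − 6.0×0.6 − 7 = 18.1 − 3.6 − 7 = 7.5 cmH2O.
C = Vt / 7.5 = 460 / 7.5 = 61.333 mL/cmH2O.

61.3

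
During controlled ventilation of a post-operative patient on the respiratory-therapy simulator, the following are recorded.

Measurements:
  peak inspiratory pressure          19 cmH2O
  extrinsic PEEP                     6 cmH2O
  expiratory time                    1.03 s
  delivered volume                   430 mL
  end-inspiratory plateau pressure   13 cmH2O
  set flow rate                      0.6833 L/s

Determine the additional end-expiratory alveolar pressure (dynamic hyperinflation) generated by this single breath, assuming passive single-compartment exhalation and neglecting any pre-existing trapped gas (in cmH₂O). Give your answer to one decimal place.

R = (PIP − Pplat)/V̇ = (19 − 13) / 0.6833 = 6.0/0.6833 = 8.781 cmH2O·s/L.
C = Vt/(Pplat − PEEP) = 430.0 / (13 − 6) = 430.0/7.0 = 61.429 mL/cmH2O.
τ = R × C = 8.781 × 0.06143 L/cmH2O = 0.5394 s.
Fraction remaining = e^(−Te/τ) = e^(−1.03/0.5394) = 0.1482; trapped volume = 430.0 × 0.1482 = 63.726 mL.
Additional alveolar pressure from trapping ≈ V_trapped / C = 63.726 / 61.429 = 1.037 cmH2O.

1.0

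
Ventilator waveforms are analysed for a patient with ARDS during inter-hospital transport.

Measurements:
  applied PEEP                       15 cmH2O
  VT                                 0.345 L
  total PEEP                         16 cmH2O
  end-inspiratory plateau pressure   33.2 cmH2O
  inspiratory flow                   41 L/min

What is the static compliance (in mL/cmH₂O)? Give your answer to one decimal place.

20.1

End-expiratory occlusion gives total PEEP = 16 cmH2O (intrinsic PEEP = 16 − 15 = 1). Use total PEEP for the elastic gradient.
Cstat = Vt / (Pplat − PEEPtotal) = 345 / (33.2 − 16) = 345 / 17.2 = 20.058 mL/cmH2O.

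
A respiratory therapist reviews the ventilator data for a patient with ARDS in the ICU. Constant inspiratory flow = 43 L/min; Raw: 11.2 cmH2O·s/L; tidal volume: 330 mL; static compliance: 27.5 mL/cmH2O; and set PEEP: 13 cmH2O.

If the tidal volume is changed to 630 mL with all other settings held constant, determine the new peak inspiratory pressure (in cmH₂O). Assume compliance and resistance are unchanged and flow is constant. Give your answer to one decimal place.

Flow: 43 L/min ÷ 60 = 0.7167 L/s.
PIP = Vt/C + R·V̇ + PEEP (constant-flow equation of motion).
Only the elastic term changes: ΔPIP = ΔVt / C = (630 − 330) / 27.5 = 10.909 cmH2O.
Original PIP = 330/27.5 + 11.2×0.7167 + 13 = 33.027 cmH2O; new PIP = 33.027 + (10.909) = 43.936 cmH2O.

43.9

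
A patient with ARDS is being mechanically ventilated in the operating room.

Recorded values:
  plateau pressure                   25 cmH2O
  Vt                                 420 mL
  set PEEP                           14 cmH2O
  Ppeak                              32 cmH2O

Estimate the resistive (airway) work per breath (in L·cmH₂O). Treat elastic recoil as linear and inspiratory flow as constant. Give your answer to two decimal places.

With constant inspiratory flow the resistive pressure is constant at PIP − Pplat = 32 − 25 = 7.0 cmH2O, so resistive work = 7.0 × 0.420 = 2.94 L·cmH2O.

2.94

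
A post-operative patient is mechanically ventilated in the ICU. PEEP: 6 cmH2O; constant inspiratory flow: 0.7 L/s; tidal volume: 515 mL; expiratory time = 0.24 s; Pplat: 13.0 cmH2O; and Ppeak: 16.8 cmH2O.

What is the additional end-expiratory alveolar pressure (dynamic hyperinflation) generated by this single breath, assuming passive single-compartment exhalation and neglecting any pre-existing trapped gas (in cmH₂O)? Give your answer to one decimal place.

R = (PIP − Pplat)/V̇ = (16.8 − 13.0) / 0.7 = 3.8/0.7 = 5.429 cmH2O·s/L.
C = Vt/(Pplat − PEEP) = 515.0 / (13.0 − 6) = 515.0/7.0 = 73.571 mL/cmH2O.
τ = R × C = 5.429 × 0.07357 L/cmH2O = 0.3994 s.
Fraction remaining = e^(−Te/τ) = e^(−0.24/0.3994) = 0.5483; trapped volume = 515.0 × 0.5483 = 282.37 mL.
Additional alveolar pressure from trapping ≈ V_trapped / C = 282.37 / 73.571 = 3.838 cmH2O.

3.8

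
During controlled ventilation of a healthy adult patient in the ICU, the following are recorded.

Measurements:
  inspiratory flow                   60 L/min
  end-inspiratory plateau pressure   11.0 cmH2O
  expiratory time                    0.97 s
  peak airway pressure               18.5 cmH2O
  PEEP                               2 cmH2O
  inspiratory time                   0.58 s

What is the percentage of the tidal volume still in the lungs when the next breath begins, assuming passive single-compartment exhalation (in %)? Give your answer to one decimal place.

Flow: 60 L/min ÷ 60 = 1 L/s.
Vt = flow × Ti = 1 L/s × 0.58 s × 1000 mL/L = 580.0 mL.
R = (PIP − Pplat)/V̇ = (18.5 − 11.0) / 1 = 7.5/1 = 7.5 cmH2O·s/L.
C = Vt/(Pplat − PEEP) = 580.0 / (11.0 − 2) = 580.0/9.0 = 64.444 mL/cmH2O.
τ = R × C = 7.5 × 0.06444 L/cmH2O = 0.4833 s.
Fraction remaining at end-expiration = e^(−Te/τ) = e^(−0.97/0.4833) = 0.1344 → 13.44%.

13.4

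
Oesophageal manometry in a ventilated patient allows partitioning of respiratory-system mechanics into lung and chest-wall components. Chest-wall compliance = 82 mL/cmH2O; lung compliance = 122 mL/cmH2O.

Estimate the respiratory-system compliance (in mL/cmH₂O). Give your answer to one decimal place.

Lung and chest wall are elastances in series: 1/Crs = 1/CL + 1/Ccw.
1/Crs = 1/122 + 1/82 = 0.02039.
Crs = 49.044 mL/cmH2O.

49.0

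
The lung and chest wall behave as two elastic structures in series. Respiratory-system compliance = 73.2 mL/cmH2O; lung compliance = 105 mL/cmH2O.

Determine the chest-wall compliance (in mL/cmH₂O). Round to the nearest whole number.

1/Ccw = 1/Crs − 1/CL.
1/Ccw = 1/73.2 − 1/105 = 0.004137.
Ccw = 241.72 mL/cmH2O.

242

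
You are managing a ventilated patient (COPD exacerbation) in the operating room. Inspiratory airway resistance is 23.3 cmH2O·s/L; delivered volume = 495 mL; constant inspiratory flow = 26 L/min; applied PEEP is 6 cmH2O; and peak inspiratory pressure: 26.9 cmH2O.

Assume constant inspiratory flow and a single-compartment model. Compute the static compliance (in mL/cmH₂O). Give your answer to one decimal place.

45.8

Flow: 26 L/min ÷ 60 = 0.4333 L/s.
Equation of motion (constant flow): PIP = Vt/C + R·V̇ + PEEP.
Vt/C = PIP − R·V̇ − PEEP = 26.9 − 23.3×0.4333 − 6 = 26.9 − 10.096 − 6 = 10.804 cmH2O.
C = Vt / 10.804 = 495 / 10.804 = 45.816 mL/cmH2O.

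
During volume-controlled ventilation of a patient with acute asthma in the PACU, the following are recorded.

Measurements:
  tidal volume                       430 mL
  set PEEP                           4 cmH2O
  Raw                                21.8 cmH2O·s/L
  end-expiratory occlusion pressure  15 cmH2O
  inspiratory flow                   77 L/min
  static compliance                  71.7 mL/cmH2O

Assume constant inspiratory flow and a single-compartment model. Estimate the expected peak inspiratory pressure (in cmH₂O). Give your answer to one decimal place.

Flow: 77 L/min ÷ 60 = 1.2833 L/s.
Total PEEP = 15 cmH2O (set 4 + intrinsic 11); this is the baseline alveolar pressure.
Equation of motion (constant flow): PIP = Vt/C + R·V̇ + PEEP.
PIP = 430/71.7 + 21.8×1.2833 + 15 = 5.997 + 27.976 + 15 = 48.973 cmH2O.

49.0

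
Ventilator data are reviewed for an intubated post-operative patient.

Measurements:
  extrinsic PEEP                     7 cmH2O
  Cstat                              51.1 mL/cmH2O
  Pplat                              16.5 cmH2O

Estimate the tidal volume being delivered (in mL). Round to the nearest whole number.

485

Vt = Cstat × (Pplat − PEEP) = 51.1 × (16.5 − 7) = 51.1 × 9.5 = 485.45 mL.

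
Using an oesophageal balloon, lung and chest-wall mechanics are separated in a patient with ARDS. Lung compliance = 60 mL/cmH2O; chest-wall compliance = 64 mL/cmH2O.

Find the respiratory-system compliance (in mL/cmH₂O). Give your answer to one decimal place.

Lung and chest wall are elastances in series: 1/Crs = 1/CL + 1/Ccw.
1/Crs = 1/60 + 1/64 = 0.03229.
Crs = 30.969 mL/cmH2O.

31.0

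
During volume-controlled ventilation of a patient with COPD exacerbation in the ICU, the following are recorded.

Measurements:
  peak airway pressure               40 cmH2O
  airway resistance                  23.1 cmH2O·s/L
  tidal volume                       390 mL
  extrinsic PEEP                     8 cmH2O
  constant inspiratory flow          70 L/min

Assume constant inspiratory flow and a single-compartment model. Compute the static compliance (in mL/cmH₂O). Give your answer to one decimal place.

77.2

Flow: 70 L/min ÷ 60 = 1.1667 L/s.
Equation of motion (constant flow): PIP = Vt/C + R·V̇ + PEEP.
Vt/C = PIP − R·V̇ − PEEP = 40 − 23.1×1.1667 − 8 = 40 − 26.951 − 8 = 5.049 cmH2O.
C = Vt / 5.049 = 390 / 5.049 = 77.243 mL/cmH2O.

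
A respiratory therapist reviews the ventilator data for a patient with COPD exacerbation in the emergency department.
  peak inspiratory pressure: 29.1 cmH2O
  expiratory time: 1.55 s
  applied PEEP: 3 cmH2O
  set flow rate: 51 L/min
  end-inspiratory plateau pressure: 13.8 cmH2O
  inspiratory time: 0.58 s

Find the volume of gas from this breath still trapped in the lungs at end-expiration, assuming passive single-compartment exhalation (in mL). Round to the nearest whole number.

75

Flow: 51 L/min ÷ 60 = 0.85 L/s.
Vt = flow × Ti = 0.85 L/s × 0.58 s × 1000 mL/L = 493.0 mL.
R = (PIP − Pplat)/V̇ = (29.1 − 13.8) / 0.85 = 15.3/0.85 = 18.0 cmH2O·s/L.
C = Vt/(Pplat − PEEP) = 493.0 / (13.8 − 3) = 493.0/10.8 = 45.648 mL/cmH2O.
τ = R × C = 18.0 × 0.04565 L/cmH2O = 0.8217 s.
Fraction remaining = e^(−Te/τ) = e^(−1.55/0.8217) = 0.1516.
Trapped volume = 493.0 × 0.1516 = 74.739 mL.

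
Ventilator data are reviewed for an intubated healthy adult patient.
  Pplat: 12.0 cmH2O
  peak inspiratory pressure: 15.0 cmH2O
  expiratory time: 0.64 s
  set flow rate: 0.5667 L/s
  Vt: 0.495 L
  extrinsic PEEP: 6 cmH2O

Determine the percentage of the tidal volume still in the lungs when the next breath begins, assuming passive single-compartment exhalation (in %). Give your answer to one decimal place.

R = (PIP − Pplat)/V̇ = (15.0 − 12.0) / 0.5667 = 3.0/0.5667 = 5.294 cmH2O·s/L.
C = Vt/(Pplat − PEEP) = 495.0 / (12.0 − 6) = 495.0/6.0 = 82.5 mL/cmH2O.
τ = R × C = 5.294 × 0.0825 L/cmH2O = 0.4368 s.
Fraction remaining at end-expiration = e^(−Te/τ) = e^(−0.64/0.4368) = 0.231 → 23.1%.

23.1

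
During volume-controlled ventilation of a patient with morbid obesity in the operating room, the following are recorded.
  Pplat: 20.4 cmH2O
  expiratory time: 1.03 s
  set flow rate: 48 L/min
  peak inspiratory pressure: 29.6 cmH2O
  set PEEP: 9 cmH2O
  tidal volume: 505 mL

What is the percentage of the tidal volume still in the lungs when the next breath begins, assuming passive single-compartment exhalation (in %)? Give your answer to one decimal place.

13.2

Flow: 48 L/min ÷ 60 = 0.8 L/s.
R = (PIP − Pplat)/V̇ = (29.6 − 20.4) / 0.8 = 9.2/0.8 = 11.5 cmH2O·s/L.
C = Vt/(Pplat − PEEP) = 505.0 / (20.4 − 9) = 505.0/11.4 = 44.298 mL/cmH2O.
τ = R × C = 11.5 × 0.0443 L/cmH2O = 0.5095 s.
Fraction remaining at end-expiration = e^(−Te/τ) = e^(−1.03/0.5095) = 0.1324 → 13.24%.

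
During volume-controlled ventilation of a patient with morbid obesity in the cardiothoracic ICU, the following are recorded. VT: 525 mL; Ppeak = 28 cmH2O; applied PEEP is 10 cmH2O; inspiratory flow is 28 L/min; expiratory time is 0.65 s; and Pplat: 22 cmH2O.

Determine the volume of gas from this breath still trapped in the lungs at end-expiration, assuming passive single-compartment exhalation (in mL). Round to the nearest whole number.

165

Flow: 28 L/min ÷ 60 = 0.4667 L/s.
R = (PIP − Pplat)/V̇ = (28 − 22) / 0.4667 = 6.0/0.4667 = 12.856 cmH2O·s/L.
C = Vt/(Pplat − PEEP) = 525.0 / (22 − 10) = 525.0/12.0 = 43.75 mL/cmH2O.
τ = R × C = 12.856 × 0.04375 L/cmH2O = 0.5625 s.
Fraction remaining = e^(−Te/τ) = e^(−0.65/0.5625) = 0.3149.
Trapped volume = 525.0 × 0.3149 = 165.32 mL.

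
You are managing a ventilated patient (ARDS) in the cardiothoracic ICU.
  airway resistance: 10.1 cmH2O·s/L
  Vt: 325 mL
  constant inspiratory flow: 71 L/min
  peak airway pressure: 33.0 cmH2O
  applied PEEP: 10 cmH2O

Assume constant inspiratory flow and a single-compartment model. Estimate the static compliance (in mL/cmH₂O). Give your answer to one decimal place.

Flow: 71 L/min ÷ 60 = 1.1833 L/s.
Equation of motion (constant flow): PIP = Vt/C + R·V̇ + PEEP.
Vt/C = PIP − R·V̇ − PEEP = 33.0 − 10.1×1.1833 − 10 = 33.0 − 11.951 − 10 = 11.049 cmH2O.
C = Vt / 11.049 = 325 / 11.049 = 29.414 mL/cmH2O.

29.4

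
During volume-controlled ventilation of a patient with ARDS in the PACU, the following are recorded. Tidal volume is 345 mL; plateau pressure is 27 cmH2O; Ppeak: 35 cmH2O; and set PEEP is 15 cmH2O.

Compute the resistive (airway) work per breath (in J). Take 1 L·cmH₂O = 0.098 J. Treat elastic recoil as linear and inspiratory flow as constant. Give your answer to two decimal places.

0.27

With constant inspiratory flow the resistive pressure is constant at PIP − Pplat = 35 − 27 = 8.0 cmH2O, so resistive work = 8.0 × 0.345 = 2.76 L·cmH2O.
× 0.098 J/(L·cmH2O) → 0.2705 J.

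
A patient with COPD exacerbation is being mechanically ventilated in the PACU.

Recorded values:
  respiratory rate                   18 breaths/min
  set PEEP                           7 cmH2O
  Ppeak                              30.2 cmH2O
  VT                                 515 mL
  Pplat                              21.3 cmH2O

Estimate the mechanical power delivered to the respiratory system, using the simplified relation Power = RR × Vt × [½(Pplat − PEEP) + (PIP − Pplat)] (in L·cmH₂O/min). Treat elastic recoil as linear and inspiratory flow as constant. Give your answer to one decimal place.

148.8

Per-breath work = Vt × [½(Pplat−PEEP) + (PIP−Pplat)] = 0.515 × [0.5×14.3 + 8.9] = 0.515 × 16.05 = 8.266 L·cmH2O.
Power = 18 × 8.266 = 148.79 L·cmH2O/min.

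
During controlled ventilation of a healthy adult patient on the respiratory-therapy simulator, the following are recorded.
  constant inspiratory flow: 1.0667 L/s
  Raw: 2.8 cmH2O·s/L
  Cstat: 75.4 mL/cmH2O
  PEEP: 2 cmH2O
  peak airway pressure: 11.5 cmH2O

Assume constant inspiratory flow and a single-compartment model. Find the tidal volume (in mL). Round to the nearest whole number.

491

Equation of motion (constant flow): PIP = Vt/C + R·V̇ + PEEP.
Vt/C = PIP − R·V̇ − PEEP = 11.5 − 2.987 − 2 = 6.513 cmH2O.
Vt = C × 6.513 = 75.4 × 6.513 = 491.08 mL.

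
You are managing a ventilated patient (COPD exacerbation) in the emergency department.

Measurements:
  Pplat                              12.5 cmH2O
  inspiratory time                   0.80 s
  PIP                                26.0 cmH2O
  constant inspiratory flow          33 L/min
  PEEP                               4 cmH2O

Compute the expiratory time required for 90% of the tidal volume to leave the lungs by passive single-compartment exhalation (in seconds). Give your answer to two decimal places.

Flow: 33 L/min ÷ 60 = 0.55 L/s.
Vt = flow × Ti = 0.55 L/s × 0.80 s × 1000 mL/L = 440.0 mL.
R = (PIP − Pplat)/V̇ = (26.0 − 12.5) / 0.55 = 13.5/0.55 = 24.545 cmH2O·s/L.
C = Vt/(Pplat − PEEP) = 440.0 / (12.5 − 4) = 440.0/8.5 = 51.765 mL/cmH2O.
τ = R × C = 24.545 × 0.05177 L/cmH2O = 1.271 s.
t = −τ·ln(1 − 0.90) = −1.271·ln(0.1) = 2.927 s.

2.93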